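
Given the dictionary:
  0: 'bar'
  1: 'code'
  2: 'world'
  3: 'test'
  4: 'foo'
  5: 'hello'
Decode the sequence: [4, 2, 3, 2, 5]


Look up each index in the dictionary:
  4 -> 'foo'
  2 -> 'world'
  3 -> 'test'
  2 -> 'world'
  5 -> 'hello'

Decoded: "foo world test world hello"


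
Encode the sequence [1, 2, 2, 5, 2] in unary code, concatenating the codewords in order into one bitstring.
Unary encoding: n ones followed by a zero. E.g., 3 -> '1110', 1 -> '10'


Encode each number as n ones followed by a terminating 0:
  1 -> 10 (2 bits)
  2 -> 110 (3 bits)
  2 -> 110 (3 bits)
  5 -> 111110 (6 bits)
  2 -> 110 (3 bits)
Total length = 2 + 3 + 3 + 6 + 3 = 17 bits.

Unary([1, 2, 2, 5, 2]) = 10110110111110110 (17 bits)


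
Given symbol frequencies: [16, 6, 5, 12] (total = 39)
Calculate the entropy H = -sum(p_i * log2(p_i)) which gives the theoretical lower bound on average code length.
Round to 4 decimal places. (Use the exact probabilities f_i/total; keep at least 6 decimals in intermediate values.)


Per-symbol terms -p_i * log2(p_i) with p_i = f_i/39:
  p = 16/39 = 0.410256: log2(p) = -1.285402, -p*log2(p) = 0.527345
  p = 6/39 = 0.153846: log2(p) = -2.700440, -p*log2(p) = 0.415452
  p = 5/39 = 0.128205: log2(p) = -2.963474, -p*log2(p) = 0.379933
  p = 12/39 = 0.307692: log2(p) = -1.700440, -p*log2(p) = 0.523212
H = 0.527345 + 0.415452 + 0.379933 + 0.523212 = 1.845942

H = 1.8459 bits/symbol


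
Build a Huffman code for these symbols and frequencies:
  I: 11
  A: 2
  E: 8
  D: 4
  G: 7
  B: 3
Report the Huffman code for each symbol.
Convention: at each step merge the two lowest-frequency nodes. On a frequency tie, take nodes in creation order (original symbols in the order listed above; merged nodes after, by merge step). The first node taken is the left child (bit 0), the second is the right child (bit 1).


Huffman tree construction:
Step 1: Merge A(2) + B(3) = 5
Step 2: Merge D(4) + (A+B)(5) = 9
Step 3: Merge G(7) + E(8) = 15
Step 4: Merge (D+(A+B))(9) + I(11) = 20
Step 5: Merge (G+E)(15) + ((D+(A+B))+I)(20) = 35
Read each symbol's code off the tree from the root (left child = 0, right child = 1).

Codes:
  I: 11 (length 2)
  A: 1010 (length 4)
  E: 01 (length 2)
  D: 100 (length 3)
  G: 00 (length 2)
  B: 1011 (length 4)
Average code length: 84/35 = 2.4000 bits/symbol


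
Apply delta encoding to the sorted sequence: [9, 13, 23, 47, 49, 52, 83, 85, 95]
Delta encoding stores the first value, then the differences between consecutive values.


First value: 9
Deltas:
  13 - 9 = 4
  23 - 13 = 10
  47 - 23 = 24
  49 - 47 = 2
  52 - 49 = 3
  83 - 52 = 31
  85 - 83 = 2
  95 - 85 = 10


Delta encoded: [9, 4, 10, 24, 2, 3, 31, 2, 10]


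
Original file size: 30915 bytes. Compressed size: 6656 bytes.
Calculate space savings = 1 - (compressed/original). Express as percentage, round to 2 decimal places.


ratio = compressed/original = 6656/30915 = 0.2153
savings = 1 - ratio = 1 - 0.2153 = 0.7847
as a percentage: 0.7847 * 100 = 78.47%

Space savings = 1 - 6656/30915 = 78.47%


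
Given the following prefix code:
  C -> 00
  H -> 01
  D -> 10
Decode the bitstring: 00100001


Decoding step by step:
Bits 00 -> C
Bits 10 -> D
Bits 00 -> C
Bits 01 -> H


Decoded message: CDCH


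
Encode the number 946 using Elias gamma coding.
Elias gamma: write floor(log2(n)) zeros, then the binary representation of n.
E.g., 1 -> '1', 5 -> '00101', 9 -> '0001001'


num_bits = floor(log2(946)) + 1 = 10
leading_zeros = num_bits - 1 = 9
binary(946) = 1110110010

Elias gamma(946) = '000000000' + '1110110010' = 0000000001110110010 (19 bits)


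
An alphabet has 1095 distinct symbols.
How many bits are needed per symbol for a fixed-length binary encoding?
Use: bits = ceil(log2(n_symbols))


log2(1095) = 10.0967
Bracket: 2^10 = 1024 < 1095 <= 2^11 = 2048
So ceil(log2(1095)) = 11

bits = ceil(log2(1095)) = ceil(10.0967) = 11 bits


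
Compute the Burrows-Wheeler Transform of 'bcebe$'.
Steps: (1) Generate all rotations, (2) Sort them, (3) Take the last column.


Rotations (sorted):
  0: $bcebe -> last char: e
  1: bcebe$ -> last char: $
  2: be$bce -> last char: e
  3: cebe$b -> last char: b
  4: e$bceb -> last char: b
  5: ebe$bc -> last char: c


BWT = e$ebbc


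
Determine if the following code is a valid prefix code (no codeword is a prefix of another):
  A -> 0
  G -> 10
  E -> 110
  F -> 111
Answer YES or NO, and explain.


Checking each pair (does one codeword prefix another?):
  A='0' vs G='10': no prefix
  A='0' vs E='110': no prefix
  A='0' vs F='111': no prefix
  G='10' vs A='0': no prefix
  G='10' vs E='110': no prefix
  G='10' vs F='111': no prefix
  E='110' vs A='0': no prefix
  E='110' vs G='10': no prefix
  E='110' vs F='111': no prefix
  F='111' vs A='0': no prefix
  F='111' vs G='10': no prefix
  F='111' vs E='110': no prefix
No violation found over all pairs.

YES -- this is a valid prefix code. No codeword is a prefix of any other codeword.


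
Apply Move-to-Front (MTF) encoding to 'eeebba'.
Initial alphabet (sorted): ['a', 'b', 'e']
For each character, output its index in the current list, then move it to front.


MTF encoding:
'e': index 2 in ['a', 'b', 'e'] -> ['e', 'a', 'b']
'e': index 0 in ['e', 'a', 'b'] -> ['e', 'a', 'b']
'e': index 0 in ['e', 'a', 'b'] -> ['e', 'a', 'b']
'b': index 2 in ['e', 'a', 'b'] -> ['b', 'e', 'a']
'b': index 0 in ['b', 'e', 'a'] -> ['b', 'e', 'a']
'a': index 2 in ['b', 'e', 'a'] -> ['a', 'b', 'e']


Output: [2, 0, 0, 2, 0, 2]


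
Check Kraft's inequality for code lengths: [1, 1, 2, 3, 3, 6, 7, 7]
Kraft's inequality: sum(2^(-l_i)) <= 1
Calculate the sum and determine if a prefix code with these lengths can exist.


Sum = 2^(-1) + 2^(-1) + 2^(-2) + 2^(-3) + 2^(-3) + 2^(-6) + 2^(-7) + 2^(-7)
    = 0.5 + 0.5 + 0.25 + 0.125 + 0.125 + 0.015625 + 0.0078125 + 0.0078125
    = 196/128 = 1.53125
Since 1.53125 > 1, Kraft's inequality is NOT satisfied.
A prefix code with these lengths CANNOT exist.

Kraft sum = 1.53125. Not satisfied.


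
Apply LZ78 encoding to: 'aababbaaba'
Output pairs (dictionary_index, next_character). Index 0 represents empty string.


LZ78 encoding steps:
Dictionary: {0: ''}
Step 1: w='' (idx 0), next='a' -> output (0, 'a'), add 'a' as idx 1
Step 2: w='a' (idx 1), next='b' -> output (1, 'b'), add 'ab' as idx 2
Step 3: w='ab' (idx 2), next='b' -> output (2, 'b'), add 'abb' as idx 3
Step 4: w='a' (idx 1), next='a' -> output (1, 'a'), add 'aa' as idx 4
Step 5: w='' (idx 0), next='b' -> output (0, 'b'), add 'b' as idx 5
Step 6: w='a' (idx 1), end of input -> output (1, '')


Encoded: [(0, 'a'), (1, 'b'), (2, 'b'), (1, 'a'), (0, 'b'), (1, '')]


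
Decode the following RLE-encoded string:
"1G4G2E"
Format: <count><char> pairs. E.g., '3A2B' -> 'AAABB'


Expanding each <count><char> pair:
  1G -> 'G'
  4G -> 'GGGG'
  2E -> 'EE'

Decoded = GGGGGEE


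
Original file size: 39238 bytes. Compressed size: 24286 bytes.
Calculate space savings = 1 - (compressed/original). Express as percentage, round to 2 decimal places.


ratio = compressed/original = 24286/39238 = 0.618941
savings = 1 - ratio = 1 - 0.618941 = 0.381059
as a percentage: 0.381059 * 100 = 38.11%

Space savings = 1 - 24286/39238 = 38.11%


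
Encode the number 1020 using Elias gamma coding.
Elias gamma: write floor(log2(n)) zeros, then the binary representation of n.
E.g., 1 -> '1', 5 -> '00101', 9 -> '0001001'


num_bits = floor(log2(1020)) + 1 = 10
leading_zeros = num_bits - 1 = 9
binary(1020) = 1111111100

Elias gamma(1020) = '000000000' + '1111111100' = 0000000001111111100 (19 bits)


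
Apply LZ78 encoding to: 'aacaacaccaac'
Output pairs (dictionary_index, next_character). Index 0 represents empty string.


LZ78 encoding steps:
Dictionary: {0: ''}
Step 1: w='' (idx 0), next='a' -> output (0, 'a'), add 'a' as idx 1
Step 2: w='a' (idx 1), next='c' -> output (1, 'c'), add 'ac' as idx 2
Step 3: w='a' (idx 1), next='a' -> output (1, 'a'), add 'aa' as idx 3
Step 4: w='' (idx 0), next='c' -> output (0, 'c'), add 'c' as idx 4
Step 5: w='ac' (idx 2), next='c' -> output (2, 'c'), add 'acc' as idx 5
Step 6: w='aa' (idx 3), next='c' -> output (3, 'c'), add 'aac' as idx 6


Encoded: [(0, 'a'), (1, 'c'), (1, 'a'), (0, 'c'), (2, 'c'), (3, 'c')]


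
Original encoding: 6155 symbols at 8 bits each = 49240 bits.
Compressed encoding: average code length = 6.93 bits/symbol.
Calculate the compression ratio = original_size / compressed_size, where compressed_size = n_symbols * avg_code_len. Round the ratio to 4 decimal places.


original_size = n_symbols * orig_bits = 6155 * 8 = 49240 bits
compressed_size = n_symbols * avg_code_len = 6155 * 6.93 = 42654.15 bits
ratio = original_size / compressed_size = 49240 / 42654.15 = 1.1544

Compression ratio = 1.1544


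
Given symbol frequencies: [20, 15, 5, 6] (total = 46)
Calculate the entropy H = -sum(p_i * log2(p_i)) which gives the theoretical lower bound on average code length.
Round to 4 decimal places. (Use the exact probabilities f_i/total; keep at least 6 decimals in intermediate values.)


Per-symbol terms -p_i * log2(p_i) with p_i = f_i/46:
  p = 20/46 = 0.434783: log2(p) = -1.201634, -p*log2(p) = 0.522450
  p = 15/46 = 0.326087: log2(p) = -1.616671, -p*log2(p) = 0.527175
  p = 5/46 = 0.108696: log2(p) = -3.201634, -p*log2(p) = 0.348004
  p = 6/46 = 0.130435: log2(p) = -2.938599, -p*log2(p) = 0.383296
H = 0.522450 + 0.527175 + 0.348004 + 0.383296 = 1.780925

H = 1.7809 bits/symbol


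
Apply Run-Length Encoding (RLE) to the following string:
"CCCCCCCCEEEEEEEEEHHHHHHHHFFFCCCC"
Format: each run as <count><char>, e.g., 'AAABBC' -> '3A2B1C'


Scanning runs left to right:
  i=0: run of 'C' x 8 -> '8C'
  i=8: run of 'E' x 9 -> '9E'
  i=17: run of 'H' x 8 -> '8H'
  i=25: run of 'F' x 3 -> '3F'
  i=28: run of 'C' x 4 -> '4C'

RLE = 8C9E8H3F4C


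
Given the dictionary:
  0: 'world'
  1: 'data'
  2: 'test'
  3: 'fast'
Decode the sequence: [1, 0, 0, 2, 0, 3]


Look up each index in the dictionary:
  1 -> 'data'
  0 -> 'world'
  0 -> 'world'
  2 -> 'test'
  0 -> 'world'
  3 -> 'fast'

Decoded: "data world world test world fast"


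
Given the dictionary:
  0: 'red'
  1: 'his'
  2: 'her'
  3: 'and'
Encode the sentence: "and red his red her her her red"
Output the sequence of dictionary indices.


Look up each word in the dictionary:
  'and' -> 3
  'red' -> 0
  'his' -> 1
  'red' -> 0
  'her' -> 2
  'her' -> 2
  'her' -> 2
  'red' -> 0

Encoded: [3, 0, 1, 0, 2, 2, 2, 0]


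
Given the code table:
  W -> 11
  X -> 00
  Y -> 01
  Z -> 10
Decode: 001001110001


Decoding:
00 -> X
10 -> Z
01 -> Y
11 -> W
00 -> X
01 -> Y


Result: XZYWXY


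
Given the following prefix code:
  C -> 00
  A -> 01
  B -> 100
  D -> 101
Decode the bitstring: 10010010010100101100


Decoding step by step:
Bits 100 -> B
Bits 100 -> B
Bits 100 -> B
Bits 101 -> D
Bits 00 -> C
Bits 101 -> D
Bits 100 -> B


Decoded message: BBBDCDB


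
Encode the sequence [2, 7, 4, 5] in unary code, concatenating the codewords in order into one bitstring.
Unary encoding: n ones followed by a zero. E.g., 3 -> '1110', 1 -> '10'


Encode each number as n ones followed by a terminating 0:
  2 -> 110 (3 bits)
  7 -> 11111110 (8 bits)
  4 -> 11110 (5 bits)
  5 -> 111110 (6 bits)
Total length = 3 + 8 + 5 + 6 = 22 bits.

Unary([2, 7, 4, 5]) = 1101111111011110111110 (22 bits)


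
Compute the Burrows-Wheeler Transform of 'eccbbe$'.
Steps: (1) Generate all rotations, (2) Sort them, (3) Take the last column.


Rotations (sorted):
  0: $eccbbe -> last char: e
  1: bbe$ecc -> last char: c
  2: be$eccb -> last char: b
  3: cbbe$ec -> last char: c
  4: ccbbe$e -> last char: e
  5: e$eccbb -> last char: b
  6: eccbbe$ -> last char: $


BWT = ecbceb$


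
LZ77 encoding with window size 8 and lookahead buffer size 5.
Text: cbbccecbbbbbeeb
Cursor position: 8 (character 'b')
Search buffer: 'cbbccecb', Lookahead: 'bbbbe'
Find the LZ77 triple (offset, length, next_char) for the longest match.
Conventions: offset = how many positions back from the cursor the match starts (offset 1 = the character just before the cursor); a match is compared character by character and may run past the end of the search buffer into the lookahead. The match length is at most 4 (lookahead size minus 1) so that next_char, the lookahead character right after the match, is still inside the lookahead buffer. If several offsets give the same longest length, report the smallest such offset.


Try each offset into the search buffer:
  offset=1 (pos 7, char 'b'): match length 4
  offset=2 (pos 6, char 'c'): match length 0
  offset=3 (pos 5, char 'e'): match length 0
  offset=4 (pos 4, char 'c'): match length 0
  offset=5 (pos 3, char 'c'): match length 0
  offset=6 (pos 2, char 'b'): match length 1
  offset=7 (pos 1, char 'b'): match length 2
  offset=8 (pos 0, char 'c'): match length 0
Longest match has length 4 at offset 1.
next_char = character at position 8 + 4 = 12 -> 'e'

Best match: offset=1, length=4 (matching 'bbbb' starting at position 7)
LZ77 triple: (1, 4, 'e')


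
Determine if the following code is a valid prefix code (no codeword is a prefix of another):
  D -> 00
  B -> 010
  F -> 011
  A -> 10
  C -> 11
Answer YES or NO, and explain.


Checking each pair (does one codeword prefix another?):
  D='00' vs B='010': no prefix
  D='00' vs F='011': no prefix
  D='00' vs A='10': no prefix
  D='00' vs C='11': no prefix
  B='010' vs D='00': no prefix
  B='010' vs F='011': no prefix
  B='010' vs A='10': no prefix
  B='010' vs C='11': no prefix
  F='011' vs D='00': no prefix
  F='011' vs B='010': no prefix
  F='011' vs A='10': no prefix
  F='011' vs C='11': no prefix
  A='10' vs D='00': no prefix
  A='10' vs B='010': no prefix
  A='10' vs F='011': no prefix
  A='10' vs C='11': no prefix
  C='11' vs D='00': no prefix
  C='11' vs B='010': no prefix
  C='11' vs F='011': no prefix
  C='11' vs A='10': no prefix
No violation found over all pairs.

YES -- this is a valid prefix code. No codeword is a prefix of any other codeword.


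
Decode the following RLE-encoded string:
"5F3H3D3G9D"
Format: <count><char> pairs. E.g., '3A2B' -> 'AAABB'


Expanding each <count><char> pair:
  5F -> 'FFFFF'
  3H -> 'HHH'
  3D -> 'DDD'
  3G -> 'GGG'
  9D -> 'DDDDDDDDD'

Decoded = FFFFFHHHDDDGGGDDDDDDDDD


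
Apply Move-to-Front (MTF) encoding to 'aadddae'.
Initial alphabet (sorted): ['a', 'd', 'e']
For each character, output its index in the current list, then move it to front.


MTF encoding:
'a': index 0 in ['a', 'd', 'e'] -> ['a', 'd', 'e']
'a': index 0 in ['a', 'd', 'e'] -> ['a', 'd', 'e']
'd': index 1 in ['a', 'd', 'e'] -> ['d', 'a', 'e']
'd': index 0 in ['d', 'a', 'e'] -> ['d', 'a', 'e']
'd': index 0 in ['d', 'a', 'e'] -> ['d', 'a', 'e']
'a': index 1 in ['d', 'a', 'e'] -> ['a', 'd', 'e']
'e': index 2 in ['a', 'd', 'e'] -> ['e', 'a', 'd']


Output: [0, 0, 1, 0, 0, 1, 2]


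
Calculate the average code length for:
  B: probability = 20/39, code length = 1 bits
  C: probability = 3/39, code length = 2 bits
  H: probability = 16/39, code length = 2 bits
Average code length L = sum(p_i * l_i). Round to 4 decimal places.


Weighted contributions p_i * l_i:
  B: (20/39) * 1 = 20/39
  C: (3/39) * 2 = 6/39
  H: (16/39) * 2 = 32/39
Sum = (20 + 6 + 32)/39 = 58/39

L = 58/39 = 1.4872 bits/symbol


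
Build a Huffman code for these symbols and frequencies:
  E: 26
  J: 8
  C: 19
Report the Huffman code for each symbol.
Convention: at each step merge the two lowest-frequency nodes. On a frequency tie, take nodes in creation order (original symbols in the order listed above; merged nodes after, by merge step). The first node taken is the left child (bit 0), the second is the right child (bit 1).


Huffman tree construction:
Step 1: Merge J(8) + C(19) = 27
Step 2: Merge E(26) + (J+C)(27) = 53
Read each symbol's code off the tree from the root (left child = 0, right child = 1).

Codes:
  E: 0 (length 1)
  J: 10 (length 2)
  C: 11 (length 2)
Average code length: 80/53 = 1.5094 bits/symbol


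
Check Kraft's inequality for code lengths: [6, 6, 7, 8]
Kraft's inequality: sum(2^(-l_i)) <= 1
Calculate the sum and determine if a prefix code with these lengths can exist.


Sum = 2^(-6) + 2^(-6) + 2^(-7) + 2^(-8)
    = 0.015625 + 0.015625 + 0.0078125 + 0.00390625
    = 11/256 = 0.04296875
Since 0.04296875 <= 1, Kraft's inequality IS satisfied.
A prefix code with these lengths CAN exist.

Kraft sum = 0.04296875. Satisfied.


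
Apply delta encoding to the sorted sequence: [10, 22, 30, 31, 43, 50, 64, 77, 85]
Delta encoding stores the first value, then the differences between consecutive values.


First value: 10
Deltas:
  22 - 10 = 12
  30 - 22 = 8
  31 - 30 = 1
  43 - 31 = 12
  50 - 43 = 7
  64 - 50 = 14
  77 - 64 = 13
  85 - 77 = 8


Delta encoded: [10, 12, 8, 1, 12, 7, 14, 13, 8]


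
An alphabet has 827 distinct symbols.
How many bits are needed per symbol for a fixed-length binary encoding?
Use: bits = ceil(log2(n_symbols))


log2(827) = 9.6917
Bracket: 2^9 = 512 < 827 <= 2^10 = 1024
So ceil(log2(827)) = 10

bits = ceil(log2(827)) = ceil(9.6917) = 10 bits


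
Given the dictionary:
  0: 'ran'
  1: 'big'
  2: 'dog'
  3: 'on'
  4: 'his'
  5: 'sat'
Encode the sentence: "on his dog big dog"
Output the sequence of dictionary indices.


Look up each word in the dictionary:
  'on' -> 3
  'his' -> 4
  'dog' -> 2
  'big' -> 1
  'dog' -> 2

Encoded: [3, 4, 2, 1, 2]


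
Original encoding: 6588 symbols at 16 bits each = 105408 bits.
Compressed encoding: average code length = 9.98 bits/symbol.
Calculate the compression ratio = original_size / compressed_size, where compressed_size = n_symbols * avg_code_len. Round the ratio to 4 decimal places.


original_size = n_symbols * orig_bits = 6588 * 16 = 105408 bits
compressed_size = n_symbols * avg_code_len = 6588 * 9.98 = 65748.24 bits
ratio = original_size / compressed_size = 105408 / 65748.24 = 1.6032

Compression ratio = 1.6032


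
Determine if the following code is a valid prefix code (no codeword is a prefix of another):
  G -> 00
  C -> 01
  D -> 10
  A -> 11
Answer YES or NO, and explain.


Checking each pair (does one codeword prefix another?):
  G='00' vs C='01': no prefix
  G='00' vs D='10': no prefix
  G='00' vs A='11': no prefix
  C='01' vs G='00': no prefix
  C='01' vs D='10': no prefix
  C='01' vs A='11': no prefix
  D='10' vs G='00': no prefix
  D='10' vs C='01': no prefix
  D='10' vs A='11': no prefix
  A='11' vs G='00': no prefix
  A='11' vs C='01': no prefix
  A='11' vs D='10': no prefix
No violation found over all pairs.

YES -- this is a valid prefix code. No codeword is a prefix of any other codeword.


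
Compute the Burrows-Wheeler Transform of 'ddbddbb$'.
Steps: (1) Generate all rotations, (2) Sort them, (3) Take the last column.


Rotations (sorted):
  0: $ddbddbb -> last char: b
  1: b$ddbddb -> last char: b
  2: bb$ddbdd -> last char: d
  3: bddbb$dd -> last char: d
  4: dbb$ddbd -> last char: d
  5: dbddbb$d -> last char: d
  6: ddbb$ddb -> last char: b
  7: ddbddbb$ -> last char: $


BWT = bbddddb$


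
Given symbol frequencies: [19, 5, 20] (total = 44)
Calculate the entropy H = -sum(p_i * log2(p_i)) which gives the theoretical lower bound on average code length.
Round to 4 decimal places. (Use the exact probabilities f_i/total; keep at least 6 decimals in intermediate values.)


Per-symbol terms -p_i * log2(p_i) with p_i = f_i/44:
  p = 19/44 = 0.431818: log2(p) = -1.211504, -p*log2(p) = 0.523149
  p = 5/44 = 0.113636: log2(p) = -3.137504, -p*log2(p) = 0.356534
  p = 20/44 = 0.454545: log2(p) = -1.137504, -p*log2(p) = 0.517047
H = 0.523149 + 0.356534 + 0.517047 = 1.396730

H = 1.3967 bits/symbol


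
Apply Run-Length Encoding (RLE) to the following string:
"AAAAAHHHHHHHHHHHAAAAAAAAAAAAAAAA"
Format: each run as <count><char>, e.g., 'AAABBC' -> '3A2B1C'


Scanning runs left to right:
  i=0: run of 'A' x 5 -> '5A'
  i=5: run of 'H' x 11 -> '11H'
  i=16: run of 'A' x 16 -> '16A'

RLE = 5A11H16A


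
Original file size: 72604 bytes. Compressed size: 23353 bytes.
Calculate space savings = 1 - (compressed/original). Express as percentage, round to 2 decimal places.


ratio = compressed/original = 23353/72604 = 0.321649
savings = 1 - ratio = 1 - 0.321649 = 0.678351
as a percentage: 0.678351 * 100 = 67.84%

Space savings = 1 - 23353/72604 = 67.84%


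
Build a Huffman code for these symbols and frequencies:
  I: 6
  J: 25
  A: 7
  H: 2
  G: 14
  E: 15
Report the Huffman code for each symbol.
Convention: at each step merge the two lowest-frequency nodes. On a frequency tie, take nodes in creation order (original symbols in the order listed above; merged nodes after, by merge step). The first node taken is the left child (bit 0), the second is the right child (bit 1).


Huffman tree construction:
Step 1: Merge H(2) + I(6) = 8
Step 2: Merge A(7) + (H+I)(8) = 15
Step 3: Merge G(14) + E(15) = 29
Step 4: Merge (A+(H+I))(15) + J(25) = 40
Step 5: Merge (G+E)(29) + ((A+(H+I))+J)(40) = 69
Read each symbol's code off the tree from the root (left child = 0, right child = 1).

Codes:
  I: 1011 (length 4)
  J: 11 (length 2)
  A: 100 (length 3)
  H: 1010 (length 4)
  G: 00 (length 2)
  E: 01 (length 2)
Average code length: 161/69 = 2.3333 bits/symbol


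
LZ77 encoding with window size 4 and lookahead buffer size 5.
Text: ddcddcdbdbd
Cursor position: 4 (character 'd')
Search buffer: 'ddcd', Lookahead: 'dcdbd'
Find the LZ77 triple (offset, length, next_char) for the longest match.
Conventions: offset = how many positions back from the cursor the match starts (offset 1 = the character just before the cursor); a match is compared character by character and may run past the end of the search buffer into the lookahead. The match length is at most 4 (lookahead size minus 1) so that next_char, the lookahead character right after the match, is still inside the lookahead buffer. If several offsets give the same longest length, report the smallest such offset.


Try each offset into the search buffer:
  offset=1 (pos 3, char 'd'): match length 1
  offset=2 (pos 2, char 'c'): match length 0
  offset=3 (pos 1, char 'd'): match length 3
  offset=4 (pos 0, char 'd'): match length 1
Longest match has length 3 at offset 3.
next_char = character at position 4 + 3 = 7 -> 'b'

Best match: offset=3, length=3 (matching 'dcd' starting at position 1)
LZ77 triple: (3, 3, 'b')


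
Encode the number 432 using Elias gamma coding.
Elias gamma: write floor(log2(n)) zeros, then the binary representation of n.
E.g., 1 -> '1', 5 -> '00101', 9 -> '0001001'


num_bits = floor(log2(432)) + 1 = 9
leading_zeros = num_bits - 1 = 8
binary(432) = 110110000

Elias gamma(432) = '00000000' + '110110000' = 00000000110110000 (17 bits)


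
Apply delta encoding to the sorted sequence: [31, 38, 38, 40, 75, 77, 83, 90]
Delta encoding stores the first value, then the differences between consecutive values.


First value: 31
Deltas:
  38 - 31 = 7
  38 - 38 = 0
  40 - 38 = 2
  75 - 40 = 35
  77 - 75 = 2
  83 - 77 = 6
  90 - 83 = 7


Delta encoded: [31, 7, 0, 2, 35, 2, 6, 7]


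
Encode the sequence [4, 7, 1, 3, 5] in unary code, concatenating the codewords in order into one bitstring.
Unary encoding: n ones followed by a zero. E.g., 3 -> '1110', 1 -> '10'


Encode each number as n ones followed by a terminating 0:
  4 -> 11110 (5 bits)
  7 -> 11111110 (8 bits)
  1 -> 10 (2 bits)
  3 -> 1110 (4 bits)
  5 -> 111110 (6 bits)
Total length = 5 + 8 + 2 + 4 + 6 = 25 bits.

Unary([4, 7, 1, 3, 5]) = 1111011111110101110111110 (25 bits)


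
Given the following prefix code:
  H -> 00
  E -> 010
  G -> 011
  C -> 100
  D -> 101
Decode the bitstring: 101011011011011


Decoding step by step:
Bits 101 -> D
Bits 011 -> G
Bits 011 -> G
Bits 011 -> G
Bits 011 -> G


Decoded message: DGGGG


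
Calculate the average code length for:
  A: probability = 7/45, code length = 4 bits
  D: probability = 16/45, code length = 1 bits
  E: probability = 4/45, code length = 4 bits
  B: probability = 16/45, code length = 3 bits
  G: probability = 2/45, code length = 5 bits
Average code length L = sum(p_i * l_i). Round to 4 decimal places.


Weighted contributions p_i * l_i:
  A: (7/45) * 4 = 28/45
  D: (16/45) * 1 = 16/45
  E: (4/45) * 4 = 16/45
  B: (16/45) * 3 = 48/45
  G: (2/45) * 5 = 10/45
Sum = (28 + 16 + 16 + 48 + 10)/45 = 118/45

L = 118/45 = 2.6222 bits/symbol


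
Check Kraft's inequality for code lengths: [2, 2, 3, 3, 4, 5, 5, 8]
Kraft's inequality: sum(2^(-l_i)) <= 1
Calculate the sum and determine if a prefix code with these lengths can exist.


Sum = 2^(-2) + 2^(-2) + 2^(-3) + 2^(-3) + 2^(-4) + 2^(-5) + 2^(-5) + 2^(-8)
    = 0.25 + 0.25 + 0.125 + 0.125 + 0.0625 + 0.03125 + 0.03125 + 0.00390625
    = 225/256 = 0.87890625
Since 0.87890625 <= 1, Kraft's inequality IS satisfied.
A prefix code with these lengths CAN exist.

Kraft sum = 0.87890625. Satisfied.


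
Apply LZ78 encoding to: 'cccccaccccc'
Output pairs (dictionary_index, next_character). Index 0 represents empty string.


LZ78 encoding steps:
Dictionary: {0: ''}
Step 1: w='' (idx 0), next='c' -> output (0, 'c'), add 'c' as idx 1
Step 2: w='c' (idx 1), next='c' -> output (1, 'c'), add 'cc' as idx 2
Step 3: w='cc' (idx 2), next='a' -> output (2, 'a'), add 'cca' as idx 3
Step 4: w='cc' (idx 2), next='c' -> output (2, 'c'), add 'ccc' as idx 4
Step 5: w='cc' (idx 2), end of input -> output (2, '')


Encoded: [(0, 'c'), (1, 'c'), (2, 'a'), (2, 'c'), (2, '')]


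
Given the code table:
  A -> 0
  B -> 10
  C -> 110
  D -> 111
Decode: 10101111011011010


Decoding:
10 -> B
10 -> B
111 -> D
10 -> B
110 -> C
110 -> C
10 -> B


Result: BBDBCCB


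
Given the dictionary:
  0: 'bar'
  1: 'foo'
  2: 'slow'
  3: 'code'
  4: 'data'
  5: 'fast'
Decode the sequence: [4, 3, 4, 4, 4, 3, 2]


Look up each index in the dictionary:
  4 -> 'data'
  3 -> 'code'
  4 -> 'data'
  4 -> 'data'
  4 -> 'data'
  3 -> 'code'
  2 -> 'slow'

Decoded: "data code data data data code slow"


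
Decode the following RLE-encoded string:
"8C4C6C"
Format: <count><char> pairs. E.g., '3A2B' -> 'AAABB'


Expanding each <count><char> pair:
  8C -> 'CCCCCCCC'
  4C -> 'CCCC'
  6C -> 'CCCCCC'

Decoded = CCCCCCCCCCCCCCCCCC


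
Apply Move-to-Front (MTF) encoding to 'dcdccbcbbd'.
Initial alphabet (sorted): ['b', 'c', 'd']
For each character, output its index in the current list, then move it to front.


MTF encoding:
'd': index 2 in ['b', 'c', 'd'] -> ['d', 'b', 'c']
'c': index 2 in ['d', 'b', 'c'] -> ['c', 'd', 'b']
'd': index 1 in ['c', 'd', 'b'] -> ['d', 'c', 'b']
'c': index 1 in ['d', 'c', 'b'] -> ['c', 'd', 'b']
'c': index 0 in ['c', 'd', 'b'] -> ['c', 'd', 'b']
'b': index 2 in ['c', 'd', 'b'] -> ['b', 'c', 'd']
'c': index 1 in ['b', 'c', 'd'] -> ['c', 'b', 'd']
'b': index 1 in ['c', 'b', 'd'] -> ['b', 'c', 'd']
'b': index 0 in ['b', 'c', 'd'] -> ['b', 'c', 'd']
'd': index 2 in ['b', 'c', 'd'] -> ['d', 'b', 'c']


Output: [2, 2, 1, 1, 0, 2, 1, 1, 0, 2]


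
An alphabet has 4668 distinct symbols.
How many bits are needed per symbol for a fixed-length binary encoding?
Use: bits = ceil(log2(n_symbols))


log2(4668) = 12.1886
Bracket: 2^12 = 4096 < 4668 <= 2^13 = 8192
So ceil(log2(4668)) = 13

bits = ceil(log2(4668)) = ceil(12.1886) = 13 bits


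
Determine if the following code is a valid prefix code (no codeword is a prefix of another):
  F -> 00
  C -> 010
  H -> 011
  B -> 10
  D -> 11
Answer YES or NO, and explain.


Checking each pair (does one codeword prefix another?):
  F='00' vs C='010': no prefix
  F='00' vs H='011': no prefix
  F='00' vs B='10': no prefix
  F='00' vs D='11': no prefix
  C='010' vs F='00': no prefix
  C='010' vs H='011': no prefix
  C='010' vs B='10': no prefix
  C='010' vs D='11': no prefix
  H='011' vs F='00': no prefix
  H='011' vs C='010': no prefix
  H='011' vs B='10': no prefix
  H='011' vs D='11': no prefix
  B='10' vs F='00': no prefix
  B='10' vs C='010': no prefix
  B='10' vs H='011': no prefix
  B='10' vs D='11': no prefix
  D='11' vs F='00': no prefix
  D='11' vs C='010': no prefix
  D='11' vs H='011': no prefix
  D='11' vs B='10': no prefix
No violation found over all pairs.

YES -- this is a valid prefix code. No codeword is a prefix of any other codeword.


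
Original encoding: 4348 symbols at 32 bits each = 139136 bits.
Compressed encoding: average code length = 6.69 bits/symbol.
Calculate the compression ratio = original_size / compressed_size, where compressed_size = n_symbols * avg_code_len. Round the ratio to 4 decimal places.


original_size = n_symbols * orig_bits = 4348 * 32 = 139136 bits
compressed_size = n_symbols * avg_code_len = 4348 * 6.69 = 29088.12 bits
ratio = original_size / compressed_size = 139136 / 29088.12 = 4.7833

Compression ratio = 4.7833


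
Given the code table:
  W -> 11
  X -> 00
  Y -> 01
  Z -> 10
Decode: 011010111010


Decoding:
01 -> Y
10 -> Z
10 -> Z
11 -> W
10 -> Z
10 -> Z


Result: YZZWZZ


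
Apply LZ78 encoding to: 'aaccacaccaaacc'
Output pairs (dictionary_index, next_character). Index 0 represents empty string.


LZ78 encoding steps:
Dictionary: {0: ''}
Step 1: w='' (idx 0), next='a' -> output (0, 'a'), add 'a' as idx 1
Step 2: w='a' (idx 1), next='c' -> output (1, 'c'), add 'ac' as idx 2
Step 3: w='' (idx 0), next='c' -> output (0, 'c'), add 'c' as idx 3
Step 4: w='ac' (idx 2), next='a' -> output (2, 'a'), add 'aca' as idx 4
Step 5: w='c' (idx 3), next='c' -> output (3, 'c'), add 'cc' as idx 5
Step 6: w='a' (idx 1), next='a' -> output (1, 'a'), add 'aa' as idx 6
Step 7: w='ac' (idx 2), next='c' -> output (2, 'c'), add 'acc' as idx 7


Encoded: [(0, 'a'), (1, 'c'), (0, 'c'), (2, 'a'), (3, 'c'), (1, 'a'), (2, 'c')]


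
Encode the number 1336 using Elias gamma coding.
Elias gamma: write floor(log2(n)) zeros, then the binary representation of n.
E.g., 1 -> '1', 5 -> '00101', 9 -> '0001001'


num_bits = floor(log2(1336)) + 1 = 11
leading_zeros = num_bits - 1 = 10
binary(1336) = 10100111000

Elias gamma(1336) = '0000000000' + '10100111000' = 000000000010100111000 (21 bits)


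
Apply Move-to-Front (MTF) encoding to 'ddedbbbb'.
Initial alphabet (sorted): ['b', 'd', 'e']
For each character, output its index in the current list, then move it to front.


MTF encoding:
'd': index 1 in ['b', 'd', 'e'] -> ['d', 'b', 'e']
'd': index 0 in ['d', 'b', 'e'] -> ['d', 'b', 'e']
'e': index 2 in ['d', 'b', 'e'] -> ['e', 'd', 'b']
'd': index 1 in ['e', 'd', 'b'] -> ['d', 'e', 'b']
'b': index 2 in ['d', 'e', 'b'] -> ['b', 'd', 'e']
'b': index 0 in ['b', 'd', 'e'] -> ['b', 'd', 'e']
'b': index 0 in ['b', 'd', 'e'] -> ['b', 'd', 'e']
'b': index 0 in ['b', 'd', 'e'] -> ['b', 'd', 'e']


Output: [1, 0, 2, 1, 2, 0, 0, 0]


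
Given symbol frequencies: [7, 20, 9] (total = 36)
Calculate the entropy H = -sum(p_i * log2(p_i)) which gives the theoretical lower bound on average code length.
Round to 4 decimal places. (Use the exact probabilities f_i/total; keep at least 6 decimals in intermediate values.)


Per-symbol terms -p_i * log2(p_i) with p_i = f_i/36:
  p = 7/36 = 0.194444: log2(p) = -2.362570, -p*log2(p) = 0.459389
  p = 20/36 = 0.555556: log2(p) = -0.847997, -p*log2(p) = 0.471109
  p = 9/36 = 0.250000: log2(p) = -2.000000, -p*log2(p) = 0.500000
H = 0.459389 + 0.471109 + 0.500000 = 1.430498

H = 1.4305 bits/symbol


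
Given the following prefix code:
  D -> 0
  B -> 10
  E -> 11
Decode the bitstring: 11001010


Decoding step by step:
Bits 11 -> E
Bits 0 -> D
Bits 0 -> D
Bits 10 -> B
Bits 10 -> B


Decoded message: EDDBB


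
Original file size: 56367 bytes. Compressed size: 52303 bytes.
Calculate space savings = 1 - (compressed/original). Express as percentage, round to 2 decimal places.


ratio = compressed/original = 52303/56367 = 0.927901
savings = 1 - ratio = 1 - 0.927901 = 0.072099
as a percentage: 0.072099 * 100 = 7.21%

Space savings = 1 - 52303/56367 = 7.21%


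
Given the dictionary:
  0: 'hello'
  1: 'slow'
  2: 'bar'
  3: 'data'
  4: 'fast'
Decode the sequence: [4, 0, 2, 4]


Look up each index in the dictionary:
  4 -> 'fast'
  0 -> 'hello'
  2 -> 'bar'
  4 -> 'fast'

Decoded: "fast hello bar fast"


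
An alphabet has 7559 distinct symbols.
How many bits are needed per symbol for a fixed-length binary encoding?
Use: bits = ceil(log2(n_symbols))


log2(7559) = 12.884
Bracket: 2^12 = 4096 < 7559 <= 2^13 = 8192
So ceil(log2(7559)) = 13

bits = ceil(log2(7559)) = ceil(12.884) = 13 bits


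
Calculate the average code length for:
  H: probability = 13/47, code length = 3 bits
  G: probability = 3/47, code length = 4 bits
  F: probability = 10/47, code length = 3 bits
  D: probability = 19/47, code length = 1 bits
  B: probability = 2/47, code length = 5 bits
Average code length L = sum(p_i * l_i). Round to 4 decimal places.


Weighted contributions p_i * l_i:
  H: (13/47) * 3 = 39/47
  G: (3/47) * 4 = 12/47
  F: (10/47) * 3 = 30/47
  D: (19/47) * 1 = 19/47
  B: (2/47) * 5 = 10/47
Sum = (39 + 12 + 30 + 19 + 10)/47 = 110/47

L = 110/47 = 2.3404 bits/symbol


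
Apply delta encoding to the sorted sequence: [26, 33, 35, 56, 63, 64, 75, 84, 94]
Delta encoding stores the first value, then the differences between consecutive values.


First value: 26
Deltas:
  33 - 26 = 7
  35 - 33 = 2
  56 - 35 = 21
  63 - 56 = 7
  64 - 63 = 1
  75 - 64 = 11
  84 - 75 = 9
  94 - 84 = 10


Delta encoded: [26, 7, 2, 21, 7, 1, 11, 9, 10]


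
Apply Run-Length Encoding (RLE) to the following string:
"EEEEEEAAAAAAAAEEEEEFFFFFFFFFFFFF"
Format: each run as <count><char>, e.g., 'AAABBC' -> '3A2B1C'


Scanning runs left to right:
  i=0: run of 'E' x 6 -> '6E'
  i=6: run of 'A' x 8 -> '8A'
  i=14: run of 'E' x 5 -> '5E'
  i=19: run of 'F' x 13 -> '13F'

RLE = 6E8A5E13F


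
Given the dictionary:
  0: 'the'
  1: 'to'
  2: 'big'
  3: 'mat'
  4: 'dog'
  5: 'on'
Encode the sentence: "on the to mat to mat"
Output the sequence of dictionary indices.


Look up each word in the dictionary:
  'on' -> 5
  'the' -> 0
  'to' -> 1
  'mat' -> 3
  'to' -> 1
  'mat' -> 3

Encoded: [5, 0, 1, 3, 1, 3]


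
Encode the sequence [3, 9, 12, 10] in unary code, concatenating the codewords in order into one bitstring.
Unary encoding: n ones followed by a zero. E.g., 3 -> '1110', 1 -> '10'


Encode each number as n ones followed by a terminating 0:
  3 -> 1110 (4 bits)
  9 -> 1111111110 (10 bits)
  12 -> 1111111111110 (13 bits)
  10 -> 11111111110 (11 bits)
Total length = 4 + 10 + 13 + 11 = 38 bits.

Unary([3, 9, 12, 10]) = 11101111111110111111111111011111111110 (38 bits)


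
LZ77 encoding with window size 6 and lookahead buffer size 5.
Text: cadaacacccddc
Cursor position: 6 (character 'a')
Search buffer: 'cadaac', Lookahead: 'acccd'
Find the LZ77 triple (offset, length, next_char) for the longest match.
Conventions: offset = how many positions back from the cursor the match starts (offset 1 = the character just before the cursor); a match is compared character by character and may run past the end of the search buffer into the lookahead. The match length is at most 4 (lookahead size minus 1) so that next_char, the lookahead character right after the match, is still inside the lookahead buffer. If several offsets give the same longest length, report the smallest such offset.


Try each offset into the search buffer:
  offset=1 (pos 5, char 'c'): match length 0
  offset=2 (pos 4, char 'a'): match length 2
  offset=3 (pos 3, char 'a'): match length 1
  offset=4 (pos 2, char 'd'): match length 0
  offset=5 (pos 1, char 'a'): match length 1
  offset=6 (pos 0, char 'c'): match length 0
Longest match has length 2 at offset 2.
next_char = character at position 6 + 2 = 8 -> 'c'

Best match: offset=2, length=2 (matching 'ac' starting at position 4)
LZ77 triple: (2, 2, 'c')


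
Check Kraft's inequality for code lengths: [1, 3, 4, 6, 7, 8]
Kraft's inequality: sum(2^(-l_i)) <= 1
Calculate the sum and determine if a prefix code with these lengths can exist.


Sum = 2^(-1) + 2^(-3) + 2^(-4) + 2^(-6) + 2^(-7) + 2^(-8)
    = 0.5 + 0.125 + 0.0625 + 0.015625 + 0.0078125 + 0.00390625
    = 183/256 = 0.71484375
Since 0.71484375 <= 1, Kraft's inequality IS satisfied.
A prefix code with these lengths CAN exist.

Kraft sum = 0.71484375. Satisfied.


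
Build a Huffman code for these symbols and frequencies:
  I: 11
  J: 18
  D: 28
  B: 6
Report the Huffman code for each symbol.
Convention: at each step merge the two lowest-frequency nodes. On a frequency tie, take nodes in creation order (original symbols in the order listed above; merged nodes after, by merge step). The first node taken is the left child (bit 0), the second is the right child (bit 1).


Huffman tree construction:
Step 1: Merge B(6) + I(11) = 17
Step 2: Merge (B+I)(17) + J(18) = 35
Step 3: Merge D(28) + ((B+I)+J)(35) = 63
Read each symbol's code off the tree from the root (left child = 0, right child = 1).

Codes:
  I: 101 (length 3)
  J: 11 (length 2)
  D: 0 (length 1)
  B: 100 (length 3)
Average code length: 115/63 = 1.8254 bits/symbol


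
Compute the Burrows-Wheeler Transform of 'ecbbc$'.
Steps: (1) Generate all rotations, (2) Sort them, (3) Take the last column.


Rotations (sorted):
  0: $ecbbc -> last char: c
  1: bbc$ec -> last char: c
  2: bc$ecb -> last char: b
  3: c$ecbb -> last char: b
  4: cbbc$e -> last char: e
  5: ecbbc$ -> last char: $


BWT = ccbbe$


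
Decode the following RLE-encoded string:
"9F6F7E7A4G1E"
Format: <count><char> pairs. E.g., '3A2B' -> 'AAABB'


Expanding each <count><char> pair:
  9F -> 'FFFFFFFFF'
  6F -> 'FFFFFF'
  7E -> 'EEEEEEE'
  7A -> 'AAAAAAA'
  4G -> 'GGGG'
  1E -> 'E'

Decoded = FFFFFFFFFFFFFFFEEEEEEEAAAAAAAGGGGE


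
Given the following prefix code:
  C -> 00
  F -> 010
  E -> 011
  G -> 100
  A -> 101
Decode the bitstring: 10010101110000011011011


Decoding step by step:
Bits 100 -> G
Bits 101 -> A
Bits 011 -> E
Bits 100 -> G
Bits 00 -> C
Bits 011 -> E
Bits 011 -> E
Bits 011 -> E


Decoded message: GAEGCEEE


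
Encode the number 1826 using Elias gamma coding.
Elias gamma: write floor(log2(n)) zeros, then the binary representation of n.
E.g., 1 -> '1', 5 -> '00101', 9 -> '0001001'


num_bits = floor(log2(1826)) + 1 = 11
leading_zeros = num_bits - 1 = 10
binary(1826) = 11100100010

Elias gamma(1826) = '0000000000' + '11100100010' = 000000000011100100010 (21 bits)


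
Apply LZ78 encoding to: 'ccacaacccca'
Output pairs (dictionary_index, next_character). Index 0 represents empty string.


LZ78 encoding steps:
Dictionary: {0: ''}
Step 1: w='' (idx 0), next='c' -> output (0, 'c'), add 'c' as idx 1
Step 2: w='c' (idx 1), next='a' -> output (1, 'a'), add 'ca' as idx 2
Step 3: w='ca' (idx 2), next='a' -> output (2, 'a'), add 'caa' as idx 3
Step 4: w='c' (idx 1), next='c' -> output (1, 'c'), add 'cc' as idx 4
Step 5: w='cc' (idx 4), next='a' -> output (4, 'a'), add 'cca' as idx 5


Encoded: [(0, 'c'), (1, 'a'), (2, 'a'), (1, 'c'), (4, 'a')]


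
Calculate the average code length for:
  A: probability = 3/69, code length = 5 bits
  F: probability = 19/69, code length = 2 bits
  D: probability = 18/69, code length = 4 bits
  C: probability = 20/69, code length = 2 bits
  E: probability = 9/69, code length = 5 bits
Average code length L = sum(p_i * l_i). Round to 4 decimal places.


Weighted contributions p_i * l_i:
  A: (3/69) * 5 = 15/69
  F: (19/69) * 2 = 38/69
  D: (18/69) * 4 = 72/69
  C: (20/69) * 2 = 40/69
  E: (9/69) * 5 = 45/69
Sum = (15 + 38 + 72 + 40 + 45)/69 = 210/69

L = 210/69 = 3.0435 bits/symbol


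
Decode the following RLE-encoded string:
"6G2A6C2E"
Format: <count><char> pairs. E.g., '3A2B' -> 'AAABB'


Expanding each <count><char> pair:
  6G -> 'GGGGGG'
  2A -> 'AA'
  6C -> 'CCCCCC'
  2E -> 'EE'

Decoded = GGGGGGAACCCCCCEE


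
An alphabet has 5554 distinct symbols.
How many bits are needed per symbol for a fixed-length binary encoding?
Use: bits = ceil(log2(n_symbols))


log2(5554) = 12.4393
Bracket: 2^12 = 4096 < 5554 <= 2^13 = 8192
So ceil(log2(5554)) = 13

bits = ceil(log2(5554)) = ceil(12.4393) = 13 bits


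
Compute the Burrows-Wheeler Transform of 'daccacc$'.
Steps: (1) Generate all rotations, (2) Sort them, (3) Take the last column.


Rotations (sorted):
  0: $daccacc -> last char: c
  1: acc$dacc -> last char: c
  2: accacc$d -> last char: d
  3: c$daccac -> last char: c
  4: cacc$dac -> last char: c
  5: cc$dacca -> last char: a
  6: ccacc$da -> last char: a
  7: daccacc$ -> last char: $


BWT = ccdccaa$
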